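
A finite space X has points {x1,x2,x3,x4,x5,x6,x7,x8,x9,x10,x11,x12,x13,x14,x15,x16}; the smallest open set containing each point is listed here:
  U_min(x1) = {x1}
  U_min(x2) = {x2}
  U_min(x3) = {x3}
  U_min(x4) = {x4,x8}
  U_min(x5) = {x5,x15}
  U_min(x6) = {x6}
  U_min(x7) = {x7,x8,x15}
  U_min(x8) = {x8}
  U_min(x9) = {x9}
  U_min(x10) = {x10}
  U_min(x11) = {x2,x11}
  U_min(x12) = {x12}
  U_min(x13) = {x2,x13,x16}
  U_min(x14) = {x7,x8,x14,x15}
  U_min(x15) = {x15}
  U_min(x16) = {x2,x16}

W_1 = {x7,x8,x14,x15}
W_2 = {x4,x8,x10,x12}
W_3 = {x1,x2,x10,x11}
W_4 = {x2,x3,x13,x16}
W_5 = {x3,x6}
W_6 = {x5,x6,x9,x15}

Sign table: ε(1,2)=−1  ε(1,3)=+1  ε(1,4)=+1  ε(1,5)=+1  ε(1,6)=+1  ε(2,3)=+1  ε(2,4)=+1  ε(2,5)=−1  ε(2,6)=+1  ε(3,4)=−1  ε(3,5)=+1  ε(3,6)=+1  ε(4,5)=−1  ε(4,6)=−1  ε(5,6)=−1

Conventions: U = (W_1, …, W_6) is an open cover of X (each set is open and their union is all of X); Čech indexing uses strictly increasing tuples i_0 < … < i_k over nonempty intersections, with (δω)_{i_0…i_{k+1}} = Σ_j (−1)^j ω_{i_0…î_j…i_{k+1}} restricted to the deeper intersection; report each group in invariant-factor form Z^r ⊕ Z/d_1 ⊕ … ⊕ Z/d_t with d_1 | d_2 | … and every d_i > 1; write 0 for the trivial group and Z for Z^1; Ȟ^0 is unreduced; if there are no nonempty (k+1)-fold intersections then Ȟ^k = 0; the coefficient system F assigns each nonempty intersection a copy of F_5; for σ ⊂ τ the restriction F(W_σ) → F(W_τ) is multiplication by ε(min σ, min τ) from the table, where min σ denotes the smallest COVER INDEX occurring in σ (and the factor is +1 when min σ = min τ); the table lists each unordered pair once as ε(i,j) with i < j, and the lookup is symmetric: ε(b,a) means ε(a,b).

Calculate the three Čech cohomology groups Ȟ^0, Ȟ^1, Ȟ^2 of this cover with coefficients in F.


Ȟ^0(U;F) ≅ Z/5, Ȟ^1(U;F) ≅ Z/5, Ȟ^2(U;F) ≅ 0

nerve simplices:
  W12={x8} W16={x15} W23={x10} W34={x2} W45={x3} W56={x6}
C dims 6,6; δ0: rk_F5 5
degree 0: 6−5−0 = 1 → Ȟ^0 ≅ Z/5
degree 1: 6−0−5 = 1 → Ȟ^1 ≅ Z/5
degree 2: 0−0−0 = 0 → Ȟ^2 ≅ 0


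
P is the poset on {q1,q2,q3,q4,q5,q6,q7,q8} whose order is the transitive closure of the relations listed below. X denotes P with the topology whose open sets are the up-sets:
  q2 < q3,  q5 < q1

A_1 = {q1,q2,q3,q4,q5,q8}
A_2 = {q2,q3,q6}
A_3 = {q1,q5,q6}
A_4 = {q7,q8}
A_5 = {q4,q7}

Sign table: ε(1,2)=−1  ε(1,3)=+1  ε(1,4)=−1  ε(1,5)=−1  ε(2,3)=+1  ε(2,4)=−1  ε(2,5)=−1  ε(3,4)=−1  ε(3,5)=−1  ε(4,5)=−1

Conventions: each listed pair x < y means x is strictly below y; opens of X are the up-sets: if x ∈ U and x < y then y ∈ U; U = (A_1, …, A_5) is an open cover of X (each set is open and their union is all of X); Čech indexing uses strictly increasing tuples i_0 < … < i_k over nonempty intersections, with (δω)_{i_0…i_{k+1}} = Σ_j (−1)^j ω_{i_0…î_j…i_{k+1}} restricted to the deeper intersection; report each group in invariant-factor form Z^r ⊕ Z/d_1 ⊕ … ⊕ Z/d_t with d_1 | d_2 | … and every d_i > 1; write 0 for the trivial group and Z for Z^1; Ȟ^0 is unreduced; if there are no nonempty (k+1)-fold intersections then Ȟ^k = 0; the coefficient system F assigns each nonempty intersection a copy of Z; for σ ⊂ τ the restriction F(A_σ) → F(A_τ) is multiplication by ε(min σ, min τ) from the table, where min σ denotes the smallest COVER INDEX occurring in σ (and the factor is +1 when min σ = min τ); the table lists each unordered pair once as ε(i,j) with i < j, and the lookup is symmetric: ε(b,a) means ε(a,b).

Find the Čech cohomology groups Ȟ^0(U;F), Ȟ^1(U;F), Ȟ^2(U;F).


Ȟ^0 ≅ 0; Ȟ^1 ≅ Z ⊕ Z/2; Ȟ^2 ≅ 0

cover nerve:
  A12={q2,q3} A13={q1,q5} A14={q8} A15={q4} A23={q6} A45={q7}
C dims 5,6; δ0: rk 5, SNF 1^4·2
Ȟ^0: (5−5)−0=0 ⇒ 0
Ȟ^1: (6−0)−5=1 plus torsion [2] ⇒ Z ⊕ Z/2
Ȟ^2: (0−0)−0=0 ⇒ 0


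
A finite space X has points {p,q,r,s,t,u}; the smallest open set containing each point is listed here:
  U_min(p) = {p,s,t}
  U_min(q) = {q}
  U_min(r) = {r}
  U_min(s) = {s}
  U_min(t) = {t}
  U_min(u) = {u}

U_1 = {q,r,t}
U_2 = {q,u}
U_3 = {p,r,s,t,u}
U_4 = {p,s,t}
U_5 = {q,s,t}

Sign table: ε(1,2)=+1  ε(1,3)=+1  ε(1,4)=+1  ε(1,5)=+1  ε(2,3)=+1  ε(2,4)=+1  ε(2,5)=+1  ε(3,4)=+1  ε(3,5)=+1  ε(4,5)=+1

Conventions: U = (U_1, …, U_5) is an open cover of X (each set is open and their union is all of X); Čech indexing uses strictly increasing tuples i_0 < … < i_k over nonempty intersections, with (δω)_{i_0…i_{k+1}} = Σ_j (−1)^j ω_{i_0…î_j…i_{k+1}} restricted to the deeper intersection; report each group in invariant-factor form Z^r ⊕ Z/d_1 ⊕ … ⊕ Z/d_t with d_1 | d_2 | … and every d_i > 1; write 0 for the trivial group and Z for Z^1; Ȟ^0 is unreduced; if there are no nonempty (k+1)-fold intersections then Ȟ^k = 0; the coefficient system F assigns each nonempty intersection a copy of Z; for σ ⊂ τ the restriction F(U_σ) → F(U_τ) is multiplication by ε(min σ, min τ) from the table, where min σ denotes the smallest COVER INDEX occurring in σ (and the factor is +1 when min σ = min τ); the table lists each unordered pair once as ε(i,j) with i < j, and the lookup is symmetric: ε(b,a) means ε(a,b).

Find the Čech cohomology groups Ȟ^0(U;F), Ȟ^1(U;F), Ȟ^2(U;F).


nerve of the cover:
  U12={q} U13={r,t} U14={t} U15={q,t} U23={u} U25={q} U34={p,s,t} U35={s,t} U45={s,t}
  U125={q} U134={t} U135={t} U145={t} U345={s,t}
  U1345={t}
C dims 5,9,5,1; δ0: rk 4, SNF 1^4; δ1: rk 4, SNF 1^4; δ2: rk 1, SNF 1^1
Ȟ^0 = (5 − 4) − 0 = 1, so Ȟ^0 ≅ Z
Ȟ^1 = (9 − 4) − 4 = 1, so Ȟ^1 ≅ Z
Ȟ^2 = (5 − 1) − 4 = 0, so Ȟ^2 ≅ 0

Ȟ^0 = Z, Ȟ^1 = Z, Ȟ^2 = 0


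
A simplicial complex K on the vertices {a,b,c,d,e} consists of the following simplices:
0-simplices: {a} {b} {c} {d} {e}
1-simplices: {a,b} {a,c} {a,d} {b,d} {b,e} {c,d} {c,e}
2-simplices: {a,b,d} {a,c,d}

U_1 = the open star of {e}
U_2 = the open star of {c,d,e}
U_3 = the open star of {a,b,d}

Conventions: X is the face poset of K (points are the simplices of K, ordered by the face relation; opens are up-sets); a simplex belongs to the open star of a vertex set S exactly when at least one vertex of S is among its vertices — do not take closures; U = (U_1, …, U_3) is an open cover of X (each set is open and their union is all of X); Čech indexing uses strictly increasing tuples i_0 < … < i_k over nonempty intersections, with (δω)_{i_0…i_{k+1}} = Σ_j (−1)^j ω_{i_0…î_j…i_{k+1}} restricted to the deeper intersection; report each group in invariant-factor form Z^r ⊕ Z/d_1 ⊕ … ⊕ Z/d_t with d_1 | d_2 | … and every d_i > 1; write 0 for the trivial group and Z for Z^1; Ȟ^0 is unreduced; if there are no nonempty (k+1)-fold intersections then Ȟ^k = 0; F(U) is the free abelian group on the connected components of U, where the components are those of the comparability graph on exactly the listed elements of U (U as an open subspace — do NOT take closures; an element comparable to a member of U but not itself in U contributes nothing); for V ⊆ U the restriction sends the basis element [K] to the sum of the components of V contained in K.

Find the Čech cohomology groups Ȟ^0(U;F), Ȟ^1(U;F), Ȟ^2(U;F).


Ȟ^0 ≅ Z,  Ȟ^1 ≅ Z,  Ȟ^2 ≅ 0

nonempty overlaps:
  U1={{e},{b,e},{c,e}} U2={{c},{d},{e},{a,c},{a,d},{b,d},{b,e},{c,d},{c,e},{a,b,d},{a,c,d}} U3={{a},{b},{d},{a,b},{a,c},{a,d},{b,d},{b,e},{c,d},{a,b,d},{a,c,d}}
  U12={{e},{b,e},{c,e}} U13={{b,e}} U23={{d},{a,c},{a,d},{b,d},{b,e},{c,d},{a,b,d},{a,c,d}}
  U123={{b,e}}
components per intersection:
  U1: {{e},{b,e},{c,e}}
  U2: {{c},{d},{e},{a,c},{a,d},{b,d},{b,e},{c,d},{c,e},{a,b,d},{a,c,d}}
  U3: {{a},{b},{d},{a,b},{a,c},{a,d},{b,d},{b,e},{c,d},{a,b,d},{a,c,d}}
  U12: {{e},{b,e},{c,e}}
  U13: {{b,e}}
  U23: {{d},{a,c},{a,d},{b,d},{c,d},{a,b,d},{a,c,d}} {{b,e}}
  U123: {{b,e}}
C dims 3,4,1; δ0: rk 2, SNF 1^2; δ1: rk 1, SNF 1^1
degree 0: 3−2−0 = 1 → Ȟ^0 ≅ Z
degree 1: 4−1−2 = 1 → Ȟ^1 ≅ Z
degree 2: 1−0−1 = 0 → Ȟ^2 ≅ 0


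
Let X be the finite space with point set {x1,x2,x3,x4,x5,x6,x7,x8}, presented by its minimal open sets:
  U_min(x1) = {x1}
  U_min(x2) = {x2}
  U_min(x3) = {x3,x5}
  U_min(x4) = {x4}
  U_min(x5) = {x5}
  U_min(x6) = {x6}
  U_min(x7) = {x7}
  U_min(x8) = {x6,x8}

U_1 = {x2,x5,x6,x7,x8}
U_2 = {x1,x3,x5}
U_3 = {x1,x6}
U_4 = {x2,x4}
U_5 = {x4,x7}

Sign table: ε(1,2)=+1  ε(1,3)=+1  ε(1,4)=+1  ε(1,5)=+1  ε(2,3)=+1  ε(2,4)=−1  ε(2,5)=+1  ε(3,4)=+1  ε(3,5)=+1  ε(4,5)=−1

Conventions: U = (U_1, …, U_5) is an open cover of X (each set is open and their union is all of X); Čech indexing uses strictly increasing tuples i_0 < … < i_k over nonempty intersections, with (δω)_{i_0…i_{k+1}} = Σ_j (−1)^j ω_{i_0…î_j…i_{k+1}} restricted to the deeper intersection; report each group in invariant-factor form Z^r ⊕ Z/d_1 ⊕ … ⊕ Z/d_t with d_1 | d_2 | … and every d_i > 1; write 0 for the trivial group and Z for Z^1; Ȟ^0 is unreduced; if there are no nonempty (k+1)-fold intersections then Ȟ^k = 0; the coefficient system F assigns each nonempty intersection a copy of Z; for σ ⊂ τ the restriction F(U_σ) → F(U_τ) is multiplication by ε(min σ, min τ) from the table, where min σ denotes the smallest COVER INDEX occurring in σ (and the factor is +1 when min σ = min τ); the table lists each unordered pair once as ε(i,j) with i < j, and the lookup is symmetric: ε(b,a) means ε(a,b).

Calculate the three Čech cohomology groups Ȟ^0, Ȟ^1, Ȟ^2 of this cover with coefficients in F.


cover nerve:
  U12={x5} U13={x6} U14={x2} U15={x7} U23={x1} U45={x4}
C dims 5,6; δ0: rk 5, SNF 1^4·2
Ȟ^0: (5−5)−0=0 ⇒ 0
Ȟ^1: (6−0)−5=1 plus torsion [2] ⇒ Z ⊕ Z/2
Ȟ^2: (0−0)−0=0 ⇒ 0

Ȟ^0(U;F) ≅ 0, Ȟ^1(U;F) ≅ Z ⊕ Z/2 and Ȟ^2(U;F) ≅ 0


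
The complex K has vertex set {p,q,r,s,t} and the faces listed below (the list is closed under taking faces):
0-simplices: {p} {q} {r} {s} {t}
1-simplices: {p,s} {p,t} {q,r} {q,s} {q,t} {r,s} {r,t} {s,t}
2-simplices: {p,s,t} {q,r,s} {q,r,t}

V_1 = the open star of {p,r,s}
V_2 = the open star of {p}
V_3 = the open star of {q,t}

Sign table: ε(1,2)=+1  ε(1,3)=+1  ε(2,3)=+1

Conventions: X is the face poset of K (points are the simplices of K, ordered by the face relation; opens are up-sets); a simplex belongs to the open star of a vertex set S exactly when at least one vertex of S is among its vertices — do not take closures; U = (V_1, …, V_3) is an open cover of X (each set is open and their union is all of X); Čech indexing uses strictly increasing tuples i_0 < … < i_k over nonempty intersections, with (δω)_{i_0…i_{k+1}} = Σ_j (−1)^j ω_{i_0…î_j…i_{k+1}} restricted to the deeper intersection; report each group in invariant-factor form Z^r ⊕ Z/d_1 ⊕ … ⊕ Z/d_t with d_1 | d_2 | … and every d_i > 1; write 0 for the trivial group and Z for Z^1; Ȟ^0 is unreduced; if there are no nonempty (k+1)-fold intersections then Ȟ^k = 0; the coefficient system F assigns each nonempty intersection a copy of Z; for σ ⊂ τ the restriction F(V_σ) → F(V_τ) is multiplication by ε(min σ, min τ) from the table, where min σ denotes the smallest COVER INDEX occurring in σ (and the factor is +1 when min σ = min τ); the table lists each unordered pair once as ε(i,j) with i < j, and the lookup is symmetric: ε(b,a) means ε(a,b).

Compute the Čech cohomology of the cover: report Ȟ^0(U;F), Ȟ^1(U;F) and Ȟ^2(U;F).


nerve simplices:
  V1={{p},{r},{s},{p,s},{p,t},{q,r},{q,s},{r,s},{r,t},{s,t},{p,s,t},{q,r,s},{q,r,t}} V2={{p},{p,s},{p,t},{p,s,t}} V3={{q},{t},{p,t},{q,r},{q,s},{q,t},{r,t},{s,t},{p,s,t},{q,r,s},{q,r,t}}
  V12={{p},{p,s},{p,t},{p,s,t}} V13={{p,t},{q,r},{q,s},{r,t},{s,t},{p,s,t},{q,r,s},{q,r,t}} V23={{p,t},{p,s,t}}
  V123={{p,t},{p,s,t}}
C dims 3,3,1; δ0: rk 2, SNF 1^2; δ1: rk 1, SNF 1^1
degree 0: 3−2−0 = 1 → Ȟ^0 ≅ Z
degree 1: 3−1−2 = 0 → Ȟ^1 ≅ 0
degree 2: 1−0−1 = 0 → Ȟ^2 ≅ 0

Ȟ^0(U;F) ≅ Z,  Ȟ^1(U;F) ≅ 0,  Ȟ^2(U;F) ≅ 0


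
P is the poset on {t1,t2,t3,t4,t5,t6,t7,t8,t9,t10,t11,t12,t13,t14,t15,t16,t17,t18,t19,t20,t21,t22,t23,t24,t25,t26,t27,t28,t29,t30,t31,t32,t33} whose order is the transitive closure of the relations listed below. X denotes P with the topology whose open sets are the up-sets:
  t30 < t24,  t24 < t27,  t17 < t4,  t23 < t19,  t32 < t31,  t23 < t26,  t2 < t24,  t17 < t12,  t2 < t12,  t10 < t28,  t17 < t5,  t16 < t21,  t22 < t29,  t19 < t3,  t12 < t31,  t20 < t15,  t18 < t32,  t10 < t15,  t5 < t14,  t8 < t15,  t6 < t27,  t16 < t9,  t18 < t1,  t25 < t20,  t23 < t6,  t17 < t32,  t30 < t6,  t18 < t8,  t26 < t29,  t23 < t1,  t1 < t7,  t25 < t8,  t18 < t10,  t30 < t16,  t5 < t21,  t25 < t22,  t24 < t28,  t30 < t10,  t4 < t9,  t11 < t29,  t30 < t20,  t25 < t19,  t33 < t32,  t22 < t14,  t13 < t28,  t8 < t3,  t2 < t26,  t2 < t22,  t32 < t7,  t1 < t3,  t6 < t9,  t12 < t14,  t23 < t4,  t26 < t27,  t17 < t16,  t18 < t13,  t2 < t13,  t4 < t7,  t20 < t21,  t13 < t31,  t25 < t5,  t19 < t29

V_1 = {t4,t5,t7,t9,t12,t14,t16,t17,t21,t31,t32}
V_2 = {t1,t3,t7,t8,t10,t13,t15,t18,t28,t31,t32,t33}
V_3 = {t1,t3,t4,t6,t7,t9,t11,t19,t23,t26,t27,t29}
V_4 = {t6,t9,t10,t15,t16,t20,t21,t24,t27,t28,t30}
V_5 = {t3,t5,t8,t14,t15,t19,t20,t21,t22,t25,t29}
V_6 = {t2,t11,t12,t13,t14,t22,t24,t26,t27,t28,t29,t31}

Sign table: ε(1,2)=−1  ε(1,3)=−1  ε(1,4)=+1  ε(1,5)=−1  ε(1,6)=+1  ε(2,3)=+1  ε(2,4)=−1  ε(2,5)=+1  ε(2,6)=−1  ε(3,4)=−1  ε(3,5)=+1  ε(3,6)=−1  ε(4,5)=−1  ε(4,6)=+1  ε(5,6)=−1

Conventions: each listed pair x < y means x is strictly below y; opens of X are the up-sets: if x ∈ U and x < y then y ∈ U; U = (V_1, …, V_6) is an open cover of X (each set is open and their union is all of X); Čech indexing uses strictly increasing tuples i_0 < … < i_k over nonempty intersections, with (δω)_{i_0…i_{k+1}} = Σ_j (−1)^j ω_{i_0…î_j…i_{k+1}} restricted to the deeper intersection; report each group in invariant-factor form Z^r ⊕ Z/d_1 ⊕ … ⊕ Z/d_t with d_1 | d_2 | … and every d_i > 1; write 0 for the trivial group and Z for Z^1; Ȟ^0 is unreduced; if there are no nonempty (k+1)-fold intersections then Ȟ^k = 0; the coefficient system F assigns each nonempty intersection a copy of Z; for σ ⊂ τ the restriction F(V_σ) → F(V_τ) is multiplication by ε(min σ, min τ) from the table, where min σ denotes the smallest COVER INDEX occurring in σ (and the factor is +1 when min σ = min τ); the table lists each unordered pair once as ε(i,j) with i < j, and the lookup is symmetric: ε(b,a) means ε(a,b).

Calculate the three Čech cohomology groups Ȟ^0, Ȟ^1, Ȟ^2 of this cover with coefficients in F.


Ȟ^0 = Z, Ȟ^1 = 0, Ȟ^2 = Z/2

nonempty intersections:
  V12={t7,t31,t32} V13={t4,t7,t9} V14={t9,t16,t21} V15={t5,t14,t21} V16={t12,t14,t31} V23={t1,t3,t7} V24={t10,t15,t28} V25={t3,t8,t15} V26={t13,t28,t31} V34={t6,t9,t27} V35={t3,t19,t29} V36={t11,t26,t27,t29} V45={t15,t20,t21} V46={t24,t27,t28} V56={t14,t22,t29}
  V123={t7} V126={t31} V134={t9} V145={t21} V156={t14} V235={t3} V245={t15} V246={t28} V346={t27} V356={t29}
C dims 6,15,10; δ0: rk 5, SNF 1^5; δ1: rk 10, SNF 1^9·2
Ȟ^0: (6−5)−0=1 ⇒ Z
Ȟ^1: (15−10)−5=0 ⇒ 0
Ȟ^2: (10−0)−10=0 plus torsion [2] ⇒ Z/2


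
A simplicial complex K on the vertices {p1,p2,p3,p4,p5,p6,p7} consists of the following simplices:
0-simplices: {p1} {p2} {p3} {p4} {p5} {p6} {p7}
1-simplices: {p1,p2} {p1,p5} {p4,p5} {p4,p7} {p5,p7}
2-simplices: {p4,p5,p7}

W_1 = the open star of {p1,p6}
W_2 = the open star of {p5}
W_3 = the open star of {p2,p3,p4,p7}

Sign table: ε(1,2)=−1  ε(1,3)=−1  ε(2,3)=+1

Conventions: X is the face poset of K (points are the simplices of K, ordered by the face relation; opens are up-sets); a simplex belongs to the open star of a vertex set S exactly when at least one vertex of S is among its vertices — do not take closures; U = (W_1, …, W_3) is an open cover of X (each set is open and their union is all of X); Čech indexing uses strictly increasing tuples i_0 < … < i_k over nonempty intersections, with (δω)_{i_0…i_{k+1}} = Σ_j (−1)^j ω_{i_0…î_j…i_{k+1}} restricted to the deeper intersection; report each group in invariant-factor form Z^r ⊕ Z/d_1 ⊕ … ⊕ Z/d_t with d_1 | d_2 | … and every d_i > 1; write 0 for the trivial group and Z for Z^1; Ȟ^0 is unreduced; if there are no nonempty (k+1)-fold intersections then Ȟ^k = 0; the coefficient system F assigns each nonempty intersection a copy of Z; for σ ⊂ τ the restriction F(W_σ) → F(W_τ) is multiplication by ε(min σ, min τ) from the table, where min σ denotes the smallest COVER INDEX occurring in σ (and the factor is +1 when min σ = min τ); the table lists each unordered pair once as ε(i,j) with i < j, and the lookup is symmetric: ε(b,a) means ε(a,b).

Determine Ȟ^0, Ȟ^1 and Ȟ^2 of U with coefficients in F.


Ȟ^0 ≅ Z, Ȟ^1 ≅ Z and Ȟ^2 ≅ 0

nonempty intersections:
  W1={{p1},{p6},{p1,p2},{p1,p5}} W2={{p5},{p1,p5},{p4,p5},{p5,p7},{p4,p5,p7}} W3={{p2},{p3},{p4},{p7},{p1,p2},{p4,p5},{p4,p7},{p5,p7},{p4,p5,p7}}
  W12={{p1,p5}} W13={{p1,p2}} W23={{p4,p5},{p5,p7},{p4,p5,p7}}
C dims 3,3; δ0: rk 2, SNF 1^2
Ȟ^0: (3−2)−0=1 ⇒ Z
Ȟ^1: (3−0)−2=1 ⇒ Z
Ȟ^2: (0−0)−0=0 ⇒ 0


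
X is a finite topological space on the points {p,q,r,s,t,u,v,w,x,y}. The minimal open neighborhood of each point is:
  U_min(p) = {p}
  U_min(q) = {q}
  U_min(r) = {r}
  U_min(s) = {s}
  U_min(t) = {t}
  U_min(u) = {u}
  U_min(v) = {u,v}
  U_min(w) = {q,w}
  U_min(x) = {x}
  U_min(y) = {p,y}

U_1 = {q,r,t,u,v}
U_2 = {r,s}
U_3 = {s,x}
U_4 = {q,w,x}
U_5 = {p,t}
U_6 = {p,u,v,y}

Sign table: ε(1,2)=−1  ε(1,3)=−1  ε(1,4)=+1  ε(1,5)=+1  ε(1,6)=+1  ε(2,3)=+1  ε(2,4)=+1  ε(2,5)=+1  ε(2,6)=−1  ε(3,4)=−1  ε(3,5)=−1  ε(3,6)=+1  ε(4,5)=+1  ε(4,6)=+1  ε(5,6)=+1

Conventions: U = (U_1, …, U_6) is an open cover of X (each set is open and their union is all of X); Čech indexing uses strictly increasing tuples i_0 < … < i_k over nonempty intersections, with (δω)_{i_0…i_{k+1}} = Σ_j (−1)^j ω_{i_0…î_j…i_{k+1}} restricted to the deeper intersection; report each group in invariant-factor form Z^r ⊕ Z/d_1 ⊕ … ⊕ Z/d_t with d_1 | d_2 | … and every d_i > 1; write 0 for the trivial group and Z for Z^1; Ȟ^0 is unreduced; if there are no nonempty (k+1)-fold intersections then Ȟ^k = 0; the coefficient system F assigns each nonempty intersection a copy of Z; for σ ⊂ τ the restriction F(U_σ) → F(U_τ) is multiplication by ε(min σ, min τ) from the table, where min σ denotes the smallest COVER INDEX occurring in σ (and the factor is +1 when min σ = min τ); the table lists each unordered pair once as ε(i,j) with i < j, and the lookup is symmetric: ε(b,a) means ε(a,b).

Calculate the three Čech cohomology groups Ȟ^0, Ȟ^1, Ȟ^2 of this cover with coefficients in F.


cover nerve:
  U12={r} U14={q} U15={t} U16={u,v} U23={s} U34={x} U56={p}
C dims 6,7; δ0: rk 5, SNF 1^5
Ȟ^0: (6−5)−0=1 ⇒ Z
Ȟ^1: (7−0)−5=2 ⇒ Z^2
Ȟ^2: (0−0)−0=0 ⇒ 0

Ȟ^0(U;F) ≅ Z, Ȟ^1(U;F) ≅ Z^2, Ȟ^2(U;F) ≅ 0


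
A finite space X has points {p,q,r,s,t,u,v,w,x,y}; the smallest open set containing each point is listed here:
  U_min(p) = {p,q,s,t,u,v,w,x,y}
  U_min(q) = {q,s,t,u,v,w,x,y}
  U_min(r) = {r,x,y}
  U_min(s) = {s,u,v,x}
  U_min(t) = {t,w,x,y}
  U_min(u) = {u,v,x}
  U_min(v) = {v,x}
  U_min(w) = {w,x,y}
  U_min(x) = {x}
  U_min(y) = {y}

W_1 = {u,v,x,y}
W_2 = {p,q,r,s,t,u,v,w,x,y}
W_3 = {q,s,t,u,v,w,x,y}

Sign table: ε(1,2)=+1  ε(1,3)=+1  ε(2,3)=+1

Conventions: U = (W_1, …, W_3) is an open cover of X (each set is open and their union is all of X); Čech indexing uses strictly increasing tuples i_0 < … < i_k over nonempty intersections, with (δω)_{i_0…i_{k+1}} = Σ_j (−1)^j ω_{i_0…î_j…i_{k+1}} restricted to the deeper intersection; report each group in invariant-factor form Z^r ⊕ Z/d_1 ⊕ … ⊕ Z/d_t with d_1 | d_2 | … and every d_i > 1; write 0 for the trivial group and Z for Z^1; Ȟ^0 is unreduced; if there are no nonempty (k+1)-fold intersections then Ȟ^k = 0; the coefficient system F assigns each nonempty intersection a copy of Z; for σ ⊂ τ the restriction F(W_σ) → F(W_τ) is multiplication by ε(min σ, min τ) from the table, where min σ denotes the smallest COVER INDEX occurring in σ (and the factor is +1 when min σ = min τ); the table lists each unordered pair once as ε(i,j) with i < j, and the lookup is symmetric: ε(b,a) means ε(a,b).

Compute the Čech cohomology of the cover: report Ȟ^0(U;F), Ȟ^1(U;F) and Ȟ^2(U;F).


Ȟ^0 = Z, Ȟ^1 = 0 and Ȟ^2 = 0

nonempty intersections:
  W12={u,v,x,y} W13={u,v,x,y} W23={q,s,t,u,v,w,x,y}
  W123={u,v,x,y}
C dims 3,3,1; δ0: rk 2, SNF 1^2; δ1: rk 1, SNF 1^1
Ȟ^0: (3−2)−0=1 ⇒ Z
Ȟ^1: (3−1)−2=0 ⇒ 0
Ȟ^2: (1−0)−1=0 ⇒ 0


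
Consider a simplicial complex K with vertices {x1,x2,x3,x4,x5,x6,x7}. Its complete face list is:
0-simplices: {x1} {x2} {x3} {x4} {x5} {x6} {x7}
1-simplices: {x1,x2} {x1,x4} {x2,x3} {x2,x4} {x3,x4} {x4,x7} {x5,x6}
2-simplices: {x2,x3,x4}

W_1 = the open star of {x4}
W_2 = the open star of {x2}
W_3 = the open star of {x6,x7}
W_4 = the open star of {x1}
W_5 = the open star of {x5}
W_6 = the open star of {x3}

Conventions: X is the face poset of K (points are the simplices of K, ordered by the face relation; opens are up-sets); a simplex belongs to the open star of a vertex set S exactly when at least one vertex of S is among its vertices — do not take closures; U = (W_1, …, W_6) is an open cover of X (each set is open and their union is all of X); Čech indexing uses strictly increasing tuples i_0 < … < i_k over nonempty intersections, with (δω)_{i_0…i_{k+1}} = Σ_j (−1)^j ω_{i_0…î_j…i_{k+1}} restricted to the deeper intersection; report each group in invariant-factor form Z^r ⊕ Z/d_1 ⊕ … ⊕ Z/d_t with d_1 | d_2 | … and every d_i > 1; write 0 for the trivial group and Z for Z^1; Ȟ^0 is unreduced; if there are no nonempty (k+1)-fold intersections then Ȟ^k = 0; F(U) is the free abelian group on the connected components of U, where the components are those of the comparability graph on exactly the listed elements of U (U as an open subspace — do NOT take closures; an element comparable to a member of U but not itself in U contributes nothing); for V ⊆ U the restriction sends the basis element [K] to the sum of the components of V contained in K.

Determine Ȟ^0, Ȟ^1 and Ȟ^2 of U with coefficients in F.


nerve of the cover:
  W1={{x4},{x1,x4},{x2,x4},{x3,x4},{x4,x7},{x2,x3,x4}} W2={{x2},{x1,x2},{x2,x3},{x2,x4},{x2,x3,x4}} W3={{x6},{x7},{x4,x7},{x5,x6}} W4={{x1},{x1,x2},{x1,x4}} W5={{x5},{x5,x6}} W6={{x3},{x2,x3},{x3,x4},{x2,x3,x4}}
  W12={{x2,x4},{x2,x3,x4}} W13={{x4,x7}} W14={{x1,x4}} W16={{x3,x4},{x2,x3,x4}} W24={{x1,x2}} W26={{x2,x3},{x2,x3,x4}} W35={{x5,x6}}
  W126={{x2,x3,x4}}
components per intersection:
  W1: {{x4},{x1,x4},{x2,x4},{x3,x4},{x4,x7},{x2,x3,x4}}
  W2: {{x2},{x1,x2},{x2,x3},{x2,x4},{x2,x3,x4}}
  W3: {{x6},{x5,x6}} {{x7},{x4,x7}}
  W4: {{x1},{x1,x2},{x1,x4}}
  W5: {{x5},{x5,x6}}
  W6: {{x3},{x2,x3},{x3,x4},{x2,x3,x4}}
  W12: {{x2,x4},{x2,x3,x4}}
  W13: {{x4,x7}}
  W14: {{x1,x4}}
  W16: {{x3,x4},{x2,x3,x4}}
  W24: {{x1,x2}}
  W26: {{x2,x3},{x2,x3,x4}}
  W35: {{x5,x6}}
  W126: {{x2,x3,x4}}
C dims 7,7,1; δ0: rk 5, SNF 1^5; δ1: rk 1, SNF 1^1
Ȟ^0 = (7 − 5) − 0 = 2, so Ȟ^0 ≅ Z^2
Ȟ^1 = (7 − 1) − 5 = 1, so Ȟ^1 ≅ Z
Ȟ^2 = (1 − 0) − 1 = 0, so Ȟ^2 ≅ 0

Ȟ^0 = Z^2, Ȟ^1 = Z, Ȟ^2 = 0


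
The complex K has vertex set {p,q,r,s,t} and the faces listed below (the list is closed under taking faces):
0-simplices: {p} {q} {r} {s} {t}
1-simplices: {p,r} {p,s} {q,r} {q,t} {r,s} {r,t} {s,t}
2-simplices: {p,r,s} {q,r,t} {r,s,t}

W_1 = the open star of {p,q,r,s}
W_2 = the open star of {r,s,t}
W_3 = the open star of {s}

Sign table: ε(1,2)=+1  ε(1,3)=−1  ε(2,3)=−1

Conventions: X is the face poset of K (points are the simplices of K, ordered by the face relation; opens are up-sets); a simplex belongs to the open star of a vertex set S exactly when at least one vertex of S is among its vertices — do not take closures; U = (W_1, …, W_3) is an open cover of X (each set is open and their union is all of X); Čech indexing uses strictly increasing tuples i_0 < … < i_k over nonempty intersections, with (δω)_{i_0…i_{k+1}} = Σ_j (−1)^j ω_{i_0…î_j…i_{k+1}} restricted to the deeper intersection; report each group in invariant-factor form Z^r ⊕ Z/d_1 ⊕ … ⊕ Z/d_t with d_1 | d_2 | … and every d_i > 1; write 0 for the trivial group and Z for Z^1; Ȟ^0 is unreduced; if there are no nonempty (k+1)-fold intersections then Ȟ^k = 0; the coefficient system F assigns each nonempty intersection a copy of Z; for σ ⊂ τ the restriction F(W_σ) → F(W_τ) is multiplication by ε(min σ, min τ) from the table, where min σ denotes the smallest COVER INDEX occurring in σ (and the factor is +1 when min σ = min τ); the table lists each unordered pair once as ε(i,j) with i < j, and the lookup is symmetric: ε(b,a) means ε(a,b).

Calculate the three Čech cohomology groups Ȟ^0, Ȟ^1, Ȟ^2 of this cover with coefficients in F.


nonempty intersections:
  W1={{p},{q},{r},{s},{p,r},{p,s},{q,r},{q,t},{r,s},{r,t},{s,t},{p,r,s},{q,r,t},{r,s,t}} W2={{r},{s},{t},{p,r},{p,s},{q,r},{q,t},{r,s},{r,t},{s,t},{p,r,s},{q,r,t},{r,s,t}} W3={{s},{p,s},{r,s},{s,t},{p,r,s},{r,s,t}}
  W12={{r},{s},{p,r},{p,s},{q,r},{q,t},{r,s},{r,t},{s,t},{p,r,s},{q,r,t},{r,s,t}} W13={{s},{p,s},{r,s},{s,t},{p,r,s},{r,s,t}} W23={{s},{p,s},{r,s},{s,t},{p,r,s},{r,s,t}}
  W123={{s},{p,s},{r,s},{s,t},{p,r,s},{r,s,t}}
C dims 3,3,1; δ0: rk 2, SNF 1^2; δ1: rk 1, SNF 1^1
Ȟ^0: (3−2)−0=1 ⇒ Z
Ȟ^1: (3−1)−2=0 ⇒ 0
Ȟ^2: (1−0)−1=0 ⇒ 0

Ȟ^0 = Z,  Ȟ^1 = 0,  Ȟ^2 = 0


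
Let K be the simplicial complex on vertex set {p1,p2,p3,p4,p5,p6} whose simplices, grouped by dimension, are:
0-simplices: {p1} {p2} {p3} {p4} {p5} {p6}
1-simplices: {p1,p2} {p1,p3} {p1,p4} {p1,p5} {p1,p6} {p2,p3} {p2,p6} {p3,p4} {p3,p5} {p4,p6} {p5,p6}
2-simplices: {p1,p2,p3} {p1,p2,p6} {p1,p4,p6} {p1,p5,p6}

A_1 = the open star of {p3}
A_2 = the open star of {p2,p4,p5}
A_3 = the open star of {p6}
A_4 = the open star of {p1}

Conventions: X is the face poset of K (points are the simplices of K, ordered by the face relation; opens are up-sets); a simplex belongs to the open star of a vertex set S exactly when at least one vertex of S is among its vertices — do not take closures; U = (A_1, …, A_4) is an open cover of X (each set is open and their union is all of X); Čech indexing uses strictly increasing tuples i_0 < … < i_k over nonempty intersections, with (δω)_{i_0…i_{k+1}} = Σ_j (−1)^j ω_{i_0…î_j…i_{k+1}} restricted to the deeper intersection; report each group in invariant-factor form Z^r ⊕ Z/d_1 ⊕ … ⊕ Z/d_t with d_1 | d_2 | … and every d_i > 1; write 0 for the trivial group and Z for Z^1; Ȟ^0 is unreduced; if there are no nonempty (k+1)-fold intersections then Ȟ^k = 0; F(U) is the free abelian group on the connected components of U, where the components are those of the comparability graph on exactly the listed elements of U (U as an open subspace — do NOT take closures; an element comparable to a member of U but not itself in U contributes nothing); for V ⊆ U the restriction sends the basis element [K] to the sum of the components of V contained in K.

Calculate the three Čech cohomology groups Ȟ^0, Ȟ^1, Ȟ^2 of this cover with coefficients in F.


cover nerve:
  A1={{p3},{p1,p3},{p2,p3},{p3,p4},{p3,p5},{p1,p2,p3}} A2={{p2},{p4},{p5},{p1,p2},{p1,p4},{p1,p5},{p2,p3},{p2,p6},{p3,p4},{p3,p5},{p4,p6},{p5,p6},{p1,p2,p3},{p1,p2,p6},{p1,p4,p6},{p1,p5,p6}} A3={{p6},{p1,p6},{p2,p6},{p4,p6},{p5,p6},{p1,p2,p6},{p1,p4,p6},{p1,p5,p6}} A4={{p1},{p1,p2},{p1,p3},{p1,p4},{p1,p5},{p1,p6},{p1,p2,p3},{p1,p2,p6},{p1,p4,p6},{p1,p5,p6}}
  A12={{p2,p3},{p3,p4},{p3,p5},{p1,p2,p3}} A14={{p1,p3},{p1,p2,p3}} A23={{p2,p6},{p4,p6},{p5,p6},{p1,p2,p6},{p1,p4,p6},{p1,p5,p6}} A24={{p1,p2},{p1,p4},{p1,p5},{p1,p2,p3},{p1,p2,p6},{p1,p4,p6},{p1,p5,p6}} A34={{p1,p6},{p1,p2,p6},{p1,p4,p6},{p1,p5,p6}}
  A124={{p1,p2,p3}} A234={{p1,p2,p6},{p1,p4,p6},{p1,p5,p6}}
components per intersection:
  A1: {{p3},{p1,p3},{p2,p3},{p3,p4},{p3,p5},{p1,p2,p3}}
  A2: {{p2},{p1,p2},{p2,p3},{p2,p6},{p1,p2,p3},{p1,p2,p6}} {{p4},{p1,p4},{p3,p4},{p4,p6},{p1,p4,p6}} {{p5},{p1,p5},{p3,p5},{p5,p6},{p1,p5,p6}}
  A3: {{p6},{p1,p6},{p2,p6},{p4,p6},{p5,p6},{p1,p2,p6},{p1,p4,p6},{p1,p5,p6}}
  A4: {{p1},{p1,p2},{p1,p3},{p1,p4},{p1,p5},{p1,p6},{p1,p2,p3},{p1,p2,p6},{p1,p4,p6},{p1,p5,p6}}
  A12: {{p2,p3},{p1,p2,p3}} {{p3,p4}} {{p3,p5}}
  A14: {{p1,p3},{p1,p2,p3}}
  A23: {{p2,p6},{p1,p2,p6}} {{p4,p6},{p1,p4,p6}} {{p5,p6},{p1,p5,p6}}
  A24: {{p1,p2},{p1,p2,p3},{p1,p2,p6}} {{p1,p4},{p1,p4,p6}} {{p1,p5},{p1,p5,p6}}
  A34: {{p1,p6},{p1,p2,p6},{p1,p4,p6},{p1,p5,p6}}
  A124: {{p1,p2,p3}}
  A234: {{p1,p2,p6}} {{p1,p4,p6}} {{p1,p5,p6}}
C dims 6,11,4; δ0: rk 5, SNF 1^5; δ1: rk 4, SNF 1^4
Ȟ^0: (6−5)−0=1 ⇒ Z
Ȟ^1: (11−4)−5=2 ⇒ Z^2
Ȟ^2: (4−0)−4=0 ⇒ 0

Ȟ^0 ≅ Z, Ȟ^1 ≅ Z^2, Ȟ^2 ≅ 0


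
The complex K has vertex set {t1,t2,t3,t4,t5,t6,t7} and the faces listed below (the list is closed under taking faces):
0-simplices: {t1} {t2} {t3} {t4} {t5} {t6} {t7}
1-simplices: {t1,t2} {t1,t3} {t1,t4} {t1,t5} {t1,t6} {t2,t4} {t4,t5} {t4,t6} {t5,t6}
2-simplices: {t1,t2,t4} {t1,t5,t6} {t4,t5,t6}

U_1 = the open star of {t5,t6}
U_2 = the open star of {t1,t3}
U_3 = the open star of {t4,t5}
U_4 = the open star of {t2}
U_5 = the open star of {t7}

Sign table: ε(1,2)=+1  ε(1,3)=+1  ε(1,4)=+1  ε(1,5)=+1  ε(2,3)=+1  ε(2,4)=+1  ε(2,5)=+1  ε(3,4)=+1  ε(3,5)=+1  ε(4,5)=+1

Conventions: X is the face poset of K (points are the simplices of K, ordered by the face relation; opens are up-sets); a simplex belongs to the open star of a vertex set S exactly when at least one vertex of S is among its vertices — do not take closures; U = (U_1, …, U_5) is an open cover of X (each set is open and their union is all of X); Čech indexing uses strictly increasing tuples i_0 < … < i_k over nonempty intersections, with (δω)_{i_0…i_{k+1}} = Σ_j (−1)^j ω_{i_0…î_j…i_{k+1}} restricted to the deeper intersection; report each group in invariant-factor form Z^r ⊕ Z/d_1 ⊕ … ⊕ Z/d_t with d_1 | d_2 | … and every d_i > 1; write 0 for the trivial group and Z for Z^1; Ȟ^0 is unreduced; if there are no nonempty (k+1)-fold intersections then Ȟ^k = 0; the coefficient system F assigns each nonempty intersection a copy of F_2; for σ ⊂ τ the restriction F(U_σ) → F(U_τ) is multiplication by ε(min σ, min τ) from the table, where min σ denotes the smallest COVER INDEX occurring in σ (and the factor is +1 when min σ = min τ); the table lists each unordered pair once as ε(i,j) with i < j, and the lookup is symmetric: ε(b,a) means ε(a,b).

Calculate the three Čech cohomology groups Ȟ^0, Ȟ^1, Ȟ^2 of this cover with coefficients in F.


Ȟ^0 ≅ Z/2 ⊕ Z/2,  Ȟ^1 ≅ 0,  Ȟ^2 ≅ 0

nerve of the cover:
  U1={{t5},{t6},{t1,t5},{t1,t6},{t4,t5},{t4,t6},{t5,t6},{t1,t5,t6},{t4,t5,t6}} U2={{t1},{t3},{t1,t2},{t1,t3},{t1,t4},{t1,t5},{t1,t6},{t1,t2,t4},{t1,t5,t6}} U3={{t4},{t5},{t1,t4},{t1,t5},{t2,t4},{t4,t5},{t4,t6},{t5,t6},{t1,t2,t4},{t1,t5,t6},{t4,t5,t6}} U4={{t2},{t1,t2},{t2,t4},{t1,t2,t4}} U5={{t7}}
  U12={{t1,t5},{t1,t6},{t1,t5,t6}} U13={{t5},{t1,t5},{t4,t5},{t4,t6},{t5,t6},{t1,t5,t6},{t4,t5,t6}} U23={{t1,t4},{t1,t5},{t1,t2,t4},{t1,t5,t6}} U24={{t1,t2},{t1,t2,t4}} U34={{t2,t4},{t1,t2,t4}}
  U123={{t1,t5},{t1,t5,t6}} U234={{t1,t2,t4}}
C dims 5,5,2; δ0: rk_F2 3; δ1: rk_F2 2
Ȟ^0 = (5 − 3) − 0 = 2, so Ȟ^0 ≅ Z/2 ⊕ Z/2
Ȟ^1 = (5 − 2) − 3 = 0, so Ȟ^1 ≅ 0
Ȟ^2 = (2 − 0) − 2 = 0, so Ȟ^2 ≅ 0


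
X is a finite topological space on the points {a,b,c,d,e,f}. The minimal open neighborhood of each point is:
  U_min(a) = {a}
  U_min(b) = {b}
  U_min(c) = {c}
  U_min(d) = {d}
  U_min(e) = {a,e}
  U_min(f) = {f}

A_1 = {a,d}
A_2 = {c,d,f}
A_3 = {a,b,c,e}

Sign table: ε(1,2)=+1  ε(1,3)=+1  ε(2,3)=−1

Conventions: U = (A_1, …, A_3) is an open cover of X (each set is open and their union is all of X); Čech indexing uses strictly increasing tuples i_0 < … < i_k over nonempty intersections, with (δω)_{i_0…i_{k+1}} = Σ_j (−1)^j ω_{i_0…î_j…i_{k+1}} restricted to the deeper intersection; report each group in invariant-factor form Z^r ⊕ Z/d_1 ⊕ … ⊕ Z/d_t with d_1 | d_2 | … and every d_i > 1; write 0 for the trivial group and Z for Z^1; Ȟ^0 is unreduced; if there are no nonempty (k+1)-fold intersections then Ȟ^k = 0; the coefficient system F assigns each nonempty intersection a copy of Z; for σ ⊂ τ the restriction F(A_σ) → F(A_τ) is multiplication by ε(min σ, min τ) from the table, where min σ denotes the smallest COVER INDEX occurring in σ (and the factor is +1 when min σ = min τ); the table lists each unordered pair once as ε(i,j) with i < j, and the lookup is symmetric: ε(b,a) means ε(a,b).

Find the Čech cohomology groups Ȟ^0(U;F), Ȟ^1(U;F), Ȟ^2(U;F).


nerve of the cover:
  A12={d} A13={a} A23={c}
C dims 3,3; δ0: rk 3, SNF 1^2·2
Ȟ^0 = (3 − 3) − 0 = 0, so Ȟ^0 ≅ 0
Ȟ^1 = (3 − 0) − 3 = 0 plus torsion [2], so Ȟ^1 ≅ Z/2
Ȟ^2 = (0 − 0) − 0 = 0, so Ȟ^2 ≅ 0

Ȟ^0 = 0, Ȟ^1 = Z/2, Ȟ^2 = 0


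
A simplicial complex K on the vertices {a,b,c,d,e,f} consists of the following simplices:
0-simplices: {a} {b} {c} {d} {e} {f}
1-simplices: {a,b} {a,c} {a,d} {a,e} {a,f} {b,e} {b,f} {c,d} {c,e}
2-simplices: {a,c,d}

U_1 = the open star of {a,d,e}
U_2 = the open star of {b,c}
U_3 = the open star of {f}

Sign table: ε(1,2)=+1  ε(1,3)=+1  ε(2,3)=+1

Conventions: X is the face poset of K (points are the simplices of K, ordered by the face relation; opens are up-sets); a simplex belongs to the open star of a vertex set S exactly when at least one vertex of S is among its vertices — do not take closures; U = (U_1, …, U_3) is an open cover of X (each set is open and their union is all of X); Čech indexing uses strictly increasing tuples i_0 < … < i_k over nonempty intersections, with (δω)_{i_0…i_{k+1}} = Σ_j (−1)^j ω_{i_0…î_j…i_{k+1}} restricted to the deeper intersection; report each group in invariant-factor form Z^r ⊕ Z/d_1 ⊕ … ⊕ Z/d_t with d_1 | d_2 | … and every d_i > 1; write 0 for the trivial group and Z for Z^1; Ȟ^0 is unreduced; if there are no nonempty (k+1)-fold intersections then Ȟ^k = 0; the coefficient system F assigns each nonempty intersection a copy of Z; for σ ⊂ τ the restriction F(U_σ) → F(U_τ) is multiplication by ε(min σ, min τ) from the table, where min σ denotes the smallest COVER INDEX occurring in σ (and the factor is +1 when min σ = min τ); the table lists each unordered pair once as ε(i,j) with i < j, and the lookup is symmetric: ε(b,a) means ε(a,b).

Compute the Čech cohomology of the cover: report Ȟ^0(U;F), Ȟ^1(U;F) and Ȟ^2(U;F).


Ȟ^0 = Z; Ȟ^1 = Z; Ȟ^2 = 0

nerve of the cover:
  U1={{a},{d},{e},{a,b},{a,c},{a,d},{a,e},{a,f},{b,e},{c,d},{c,e},{a,c,d}} U2={{b},{c},{a,b},{a,c},{b,e},{b,f},{c,d},{c,e},{a,c,d}} U3={{f},{a,f},{b,f}}
  U12={{a,b},{a,c},{b,e},{c,d},{c,e},{a,c,d}} U13={{a,f}} U23={{b,f}}
C dims 3,3; δ0: rk 2, SNF 1^2
Ȟ^0 = (3 − 2) − 0 = 1, so Ȟ^0 ≅ Z
Ȟ^1 = (3 − 0) − 2 = 1, so Ȟ^1 ≅ Z
Ȟ^2 = (0 − 0) − 0 = 0, so Ȟ^2 ≅ 0


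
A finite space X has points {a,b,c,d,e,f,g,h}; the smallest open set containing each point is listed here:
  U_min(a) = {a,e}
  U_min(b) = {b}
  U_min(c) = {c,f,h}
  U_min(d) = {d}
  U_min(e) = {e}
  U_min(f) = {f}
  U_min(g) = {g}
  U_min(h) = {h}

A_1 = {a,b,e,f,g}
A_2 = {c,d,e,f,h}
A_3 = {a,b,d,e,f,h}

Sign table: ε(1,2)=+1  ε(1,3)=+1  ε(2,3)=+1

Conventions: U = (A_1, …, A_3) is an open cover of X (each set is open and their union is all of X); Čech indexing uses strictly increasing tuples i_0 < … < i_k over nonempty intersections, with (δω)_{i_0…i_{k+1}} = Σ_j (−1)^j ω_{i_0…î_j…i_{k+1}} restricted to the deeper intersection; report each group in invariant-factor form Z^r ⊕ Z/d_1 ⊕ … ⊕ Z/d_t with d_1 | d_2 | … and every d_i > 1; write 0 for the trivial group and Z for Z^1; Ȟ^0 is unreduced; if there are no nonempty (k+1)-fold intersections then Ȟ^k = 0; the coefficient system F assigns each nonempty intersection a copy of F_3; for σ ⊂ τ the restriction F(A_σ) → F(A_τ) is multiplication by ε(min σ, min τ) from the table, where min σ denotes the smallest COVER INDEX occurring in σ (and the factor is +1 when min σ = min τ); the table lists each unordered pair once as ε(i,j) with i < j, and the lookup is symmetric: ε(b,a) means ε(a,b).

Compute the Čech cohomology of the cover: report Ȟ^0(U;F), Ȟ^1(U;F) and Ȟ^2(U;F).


nonempty intersections:
  A12={e,f} A13={a,b,e,f} A23={d,e,f,h}
  A123={e,f}
C dims 3,3,1; δ0: rk_F3 2; δ1: rk_F3 1
Ȟ^0: (3−2)−0=1 ⇒ Z/3
Ȟ^1: (3−1)−2=0 ⇒ 0
Ȟ^2: (1−0)−1=0 ⇒ 0

Ȟ^0 = Z/3; Ȟ^1 = 0; Ȟ^2 = 0


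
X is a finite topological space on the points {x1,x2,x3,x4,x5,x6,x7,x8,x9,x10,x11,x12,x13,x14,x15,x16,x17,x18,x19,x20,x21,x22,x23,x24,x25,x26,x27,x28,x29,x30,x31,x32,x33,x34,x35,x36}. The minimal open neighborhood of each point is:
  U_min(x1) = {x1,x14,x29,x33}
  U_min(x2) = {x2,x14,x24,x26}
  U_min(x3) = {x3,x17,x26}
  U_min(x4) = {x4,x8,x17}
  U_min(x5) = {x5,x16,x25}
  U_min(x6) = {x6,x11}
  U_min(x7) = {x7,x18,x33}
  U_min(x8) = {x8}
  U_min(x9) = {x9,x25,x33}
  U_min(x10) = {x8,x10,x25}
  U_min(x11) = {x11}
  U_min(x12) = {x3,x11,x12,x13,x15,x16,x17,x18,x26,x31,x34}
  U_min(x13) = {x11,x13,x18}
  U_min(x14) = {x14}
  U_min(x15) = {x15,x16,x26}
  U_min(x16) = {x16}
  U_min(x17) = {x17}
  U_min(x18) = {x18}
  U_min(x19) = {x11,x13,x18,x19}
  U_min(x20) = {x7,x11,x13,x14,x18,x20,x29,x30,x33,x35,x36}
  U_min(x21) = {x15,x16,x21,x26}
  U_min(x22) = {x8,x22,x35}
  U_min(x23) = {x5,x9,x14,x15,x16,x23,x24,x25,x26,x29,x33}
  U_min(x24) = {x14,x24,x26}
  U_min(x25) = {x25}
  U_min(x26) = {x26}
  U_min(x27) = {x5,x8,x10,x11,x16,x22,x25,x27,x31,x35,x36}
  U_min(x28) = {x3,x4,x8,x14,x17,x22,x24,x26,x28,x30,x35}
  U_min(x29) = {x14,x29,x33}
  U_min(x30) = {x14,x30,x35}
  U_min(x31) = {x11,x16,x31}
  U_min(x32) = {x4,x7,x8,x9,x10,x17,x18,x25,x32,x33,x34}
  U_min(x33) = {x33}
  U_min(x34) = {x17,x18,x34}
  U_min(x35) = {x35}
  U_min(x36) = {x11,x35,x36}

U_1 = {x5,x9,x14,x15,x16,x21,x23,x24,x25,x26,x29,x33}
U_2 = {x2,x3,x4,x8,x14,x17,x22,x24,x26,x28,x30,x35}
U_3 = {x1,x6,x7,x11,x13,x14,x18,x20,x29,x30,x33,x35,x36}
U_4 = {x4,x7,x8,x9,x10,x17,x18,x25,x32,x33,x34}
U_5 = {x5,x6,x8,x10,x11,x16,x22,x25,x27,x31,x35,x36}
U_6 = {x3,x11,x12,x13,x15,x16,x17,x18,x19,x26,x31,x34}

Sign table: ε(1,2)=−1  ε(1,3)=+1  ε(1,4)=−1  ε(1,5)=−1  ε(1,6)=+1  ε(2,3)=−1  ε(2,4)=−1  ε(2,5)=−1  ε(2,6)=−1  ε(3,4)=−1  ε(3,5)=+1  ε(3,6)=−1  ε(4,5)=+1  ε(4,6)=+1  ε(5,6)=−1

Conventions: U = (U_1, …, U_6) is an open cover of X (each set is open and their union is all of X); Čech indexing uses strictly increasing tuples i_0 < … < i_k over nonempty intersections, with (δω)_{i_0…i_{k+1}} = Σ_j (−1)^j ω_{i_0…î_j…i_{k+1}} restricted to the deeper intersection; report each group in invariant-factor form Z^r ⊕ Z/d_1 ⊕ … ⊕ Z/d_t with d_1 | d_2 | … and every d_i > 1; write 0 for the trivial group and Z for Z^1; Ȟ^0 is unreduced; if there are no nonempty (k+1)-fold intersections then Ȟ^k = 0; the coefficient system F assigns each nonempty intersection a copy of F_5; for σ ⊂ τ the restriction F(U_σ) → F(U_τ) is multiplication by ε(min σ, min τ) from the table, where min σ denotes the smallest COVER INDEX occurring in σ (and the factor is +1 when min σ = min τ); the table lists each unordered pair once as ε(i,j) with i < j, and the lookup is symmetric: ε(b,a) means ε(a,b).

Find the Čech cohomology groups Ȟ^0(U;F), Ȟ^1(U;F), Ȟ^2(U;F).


Ȟ^0 ≅ 0, Ȟ^1 ≅ 0 and Ȟ^2 ≅ Z/5

nerve simplices:
  U12={x14,x24,x26} U13={x14,x29,x33} U14={x9,x25,x33} U15={x5,x16,x25} U16={x15,x16,x26} U23={x14,x30,x35} U24={x4,x8,x17} U25={x8,x22,x35} U26={x3,x17,x26} U34={x7,x18,x33} U35={x6,x11,x35,x36} U36={x11,x13,x18} U45={x8,x10,x25} U46={x17,x18,x34} U56={x11,x16,x31}
  U123={x14} U126={x26} U134={x33} U145={x25} U156={x16} U235={x35} U245={x8} U246={x17} U346={x18} U356={x11}
C dims 6,15,10; δ0: rk_F5 6; δ1: rk_F5 9
degree 0: 6−6−0 = 0 → Ȟ^0 ≅ 0
degree 1: 15−9−6 = 0 → Ȟ^1 ≅ 0
degree 2: 10−0−9 = 1 → Ȟ^2 ≅ Z/5
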